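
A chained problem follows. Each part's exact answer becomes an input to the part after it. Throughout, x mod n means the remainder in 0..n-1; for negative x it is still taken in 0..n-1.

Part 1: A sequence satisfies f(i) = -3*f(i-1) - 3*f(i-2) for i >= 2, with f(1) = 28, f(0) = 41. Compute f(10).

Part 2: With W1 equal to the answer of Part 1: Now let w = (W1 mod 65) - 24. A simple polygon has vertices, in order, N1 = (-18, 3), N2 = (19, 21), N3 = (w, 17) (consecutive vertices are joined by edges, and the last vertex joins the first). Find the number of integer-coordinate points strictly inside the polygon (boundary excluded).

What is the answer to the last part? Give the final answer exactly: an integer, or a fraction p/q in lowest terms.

Part 1: f(2) = -3*(28) - 3*(41) = -207; iterating: f(2)=-207, f(3)=537, f(4)=-990, f(5)=1359, f(6)=-1107, f(7)=-756, f(8)=5589, f(9)=-14499, f(10)=26730; answer 26730
Part 2: W1 = 26730; w = -9; cross terms: (-18*21 - 19*3)=-435, (19*17 - -9*21)=512, (-9*3 - -18*17)=279; twice the area = |356| = 356; area = 178; boundary points = 1 + 4 + 1 = 6; strictly interior points = area - boundary/2 + 1 = 176; answer 176

176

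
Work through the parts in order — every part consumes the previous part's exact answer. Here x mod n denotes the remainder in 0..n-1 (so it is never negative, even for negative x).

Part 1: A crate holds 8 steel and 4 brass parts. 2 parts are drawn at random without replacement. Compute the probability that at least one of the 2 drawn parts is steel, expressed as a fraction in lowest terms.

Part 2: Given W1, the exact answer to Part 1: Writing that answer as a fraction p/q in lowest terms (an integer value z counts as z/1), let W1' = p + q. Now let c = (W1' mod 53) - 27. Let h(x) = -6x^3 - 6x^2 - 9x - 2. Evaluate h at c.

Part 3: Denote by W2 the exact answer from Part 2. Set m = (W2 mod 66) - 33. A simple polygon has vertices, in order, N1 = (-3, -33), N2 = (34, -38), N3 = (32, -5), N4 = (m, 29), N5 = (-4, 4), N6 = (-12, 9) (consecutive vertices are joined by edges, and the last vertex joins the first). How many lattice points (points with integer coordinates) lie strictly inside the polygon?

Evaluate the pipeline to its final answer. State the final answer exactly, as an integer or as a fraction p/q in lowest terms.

Part 1: total draws C(12,2) = 66; complement C(4,2) = 6; favorable 66 - 6 = 60; P = 10/11; answer 10/11
Part 2: W1 = 10/11; threaded value p + q = 21; c = -6; -6*(-6)^3 - 6*(-6)^2 - 9*(-6)^1 - 2 = (1296) + (-216) + (54) + (-2) = 1132; answer 1132
Part 3: W2 = 1132; m = -23; cross terms: (-3*-38 - 34*-33)=1236, (34*-5 - 32*-38)=1046, (32*29 - -23*-5)=813, (-23*4 - -4*29)=24, (-4*9 - -12*4)=12, (-12*-33 - -3*9)=423; twice the area = |3554| = 3554; area = 1777; boundary points = 1 + 1 + 1 + 1 + 1 + 3 = 8; strictly interior points = area - boundary/2 + 1 = 1774; answer 1774

1774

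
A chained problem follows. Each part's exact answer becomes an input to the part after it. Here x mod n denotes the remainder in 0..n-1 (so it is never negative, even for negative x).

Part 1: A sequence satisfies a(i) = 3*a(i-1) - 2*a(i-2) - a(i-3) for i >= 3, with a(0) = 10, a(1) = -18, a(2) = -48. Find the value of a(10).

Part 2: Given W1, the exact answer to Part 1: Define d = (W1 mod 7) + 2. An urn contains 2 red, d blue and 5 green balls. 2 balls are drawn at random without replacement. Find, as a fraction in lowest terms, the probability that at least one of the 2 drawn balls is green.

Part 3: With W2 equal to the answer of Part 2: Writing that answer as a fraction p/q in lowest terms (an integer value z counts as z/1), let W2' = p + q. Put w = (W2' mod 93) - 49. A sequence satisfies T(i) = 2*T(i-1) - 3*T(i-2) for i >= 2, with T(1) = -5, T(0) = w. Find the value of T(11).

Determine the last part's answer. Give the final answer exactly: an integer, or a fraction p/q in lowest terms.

Part 1: a(3) = 3*(-48) - 2*(-18) - 1*(10) = -118; iterating: a(3)=-118, a(4)=-240, a(5)=-436, a(6)=-710, a(7)=-1018, a(8)=-1198, a(9)=-848, a(10)=870; answer 870
Part 2: W1 = 870; d = 4; total draws C(11,2) = 55; complement C(6,2) = 15; favorable 55 - 15 = 40; P = 8/11; answer 8/11
Part 3: W2 = 8/11; threaded value p + q = 19; w = -30; T(2) = 2*(-5) - 3*(-30) = 80; iterating: T(2)=80, T(3)=175, T(4)=110, T(5)=-305, T(6)=-940, T(7)=-965, T(8)=890, T(9)=4675, T(10)=6680, T(11)=-665; answer -665

-665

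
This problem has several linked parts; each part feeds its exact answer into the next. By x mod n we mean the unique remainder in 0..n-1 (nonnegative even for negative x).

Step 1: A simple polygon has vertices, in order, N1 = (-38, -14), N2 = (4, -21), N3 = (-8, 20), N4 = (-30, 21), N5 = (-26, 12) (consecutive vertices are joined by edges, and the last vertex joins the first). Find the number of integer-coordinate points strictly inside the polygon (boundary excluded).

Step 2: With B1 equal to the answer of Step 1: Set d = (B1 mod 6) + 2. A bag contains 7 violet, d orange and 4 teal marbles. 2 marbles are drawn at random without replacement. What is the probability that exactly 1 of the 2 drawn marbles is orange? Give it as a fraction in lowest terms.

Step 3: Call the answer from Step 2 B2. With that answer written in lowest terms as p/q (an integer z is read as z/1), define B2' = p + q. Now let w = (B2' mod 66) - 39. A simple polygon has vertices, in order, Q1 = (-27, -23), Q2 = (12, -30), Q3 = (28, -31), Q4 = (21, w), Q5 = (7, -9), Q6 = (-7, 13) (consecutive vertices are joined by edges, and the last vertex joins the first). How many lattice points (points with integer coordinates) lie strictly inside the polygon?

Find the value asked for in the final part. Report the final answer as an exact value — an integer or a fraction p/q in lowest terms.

Step 1: cross terms: (-38*-21 - 4*-14)=854, (4*20 - -8*-21)=-88, (-8*21 - -30*20)=432, (-30*12 - -26*21)=186, (-26*-14 - -38*12)=820; twice the area = |2204| = 2204; area = 1102; boundary points = 7 + 1 + 1 + 1 + 2 = 12; strictly interior points = area - boundary/2 + 1 = 1097; answer 1097
Step 2: B1 = 1097; d = 7; total draws C(18,2) = 153; favorable C(7,1)*C(11,1) = 77; P = 77/153; answer 77/153
Step 3: B2 = 77/153; threaded value p + q = 230; w = -7; cross terms: (-27*-30 - 12*-23)=1086, (12*-31 - 28*-30)=468, (28*-7 - 21*-31)=455, (21*-9 - 7*-7)=-140, (7*13 - -7*-9)=28, (-7*-23 - -27*13)=512; twice the area = |2409| = 2409; area = 2409/2; boundary points = 1 + 1 + 1 + 2 + 2 + 4 = 11; strictly interior points = area - boundary/2 + 1 = 1200; answer 1200

1200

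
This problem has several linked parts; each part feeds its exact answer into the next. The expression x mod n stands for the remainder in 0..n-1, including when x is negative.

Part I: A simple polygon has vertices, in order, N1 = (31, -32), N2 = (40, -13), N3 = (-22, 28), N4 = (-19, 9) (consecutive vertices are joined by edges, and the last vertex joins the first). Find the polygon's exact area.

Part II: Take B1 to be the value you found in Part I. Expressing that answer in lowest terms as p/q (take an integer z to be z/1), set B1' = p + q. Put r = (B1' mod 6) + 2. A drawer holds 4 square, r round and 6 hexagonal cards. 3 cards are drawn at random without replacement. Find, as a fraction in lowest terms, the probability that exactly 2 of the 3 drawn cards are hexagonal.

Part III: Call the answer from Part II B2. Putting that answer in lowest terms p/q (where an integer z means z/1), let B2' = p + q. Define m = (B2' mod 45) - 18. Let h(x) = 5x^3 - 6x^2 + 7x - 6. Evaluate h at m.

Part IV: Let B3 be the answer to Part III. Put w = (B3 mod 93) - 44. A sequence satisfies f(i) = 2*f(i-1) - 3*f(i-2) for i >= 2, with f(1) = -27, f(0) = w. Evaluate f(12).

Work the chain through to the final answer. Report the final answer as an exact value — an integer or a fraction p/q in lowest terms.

-12828

Part I: cross terms: (31*-13 - 40*-32)=877, (40*28 - -22*-13)=834, (-22*9 - -19*28)=334, (-19*-32 - 31*9)=329; twice the area = |2374| = 2374; area = 1187; answer 1187
Part II: B1 = 1187; threaded value p + q = 1188; r = 2; total draws C(12,3) = 220; favorable C(6,2)*C(6,1) = 90; P = 9/22; answer 9/22
Part III: B2 = 9/22; threaded value p + q = 31; m = 13; 5*(13)^3 - 6*(13)^2 + 7*(13)^1 - 6 = (10985) + (-1014) + (91) + (-6) = 10056; answer 10056
Part IV: B3 = 10056; w = -32; f(2) = 2*(-27) - 3*(-32) = 42; iterating: f(2)=42, f(3)=165, f(4)=204, f(5)=-87, f(6)=-786, f(7)=-1311, f(8)=-264, f(9)=3405, f(10)=7602, f(11)=4989, f(12)=-12828; answer -12828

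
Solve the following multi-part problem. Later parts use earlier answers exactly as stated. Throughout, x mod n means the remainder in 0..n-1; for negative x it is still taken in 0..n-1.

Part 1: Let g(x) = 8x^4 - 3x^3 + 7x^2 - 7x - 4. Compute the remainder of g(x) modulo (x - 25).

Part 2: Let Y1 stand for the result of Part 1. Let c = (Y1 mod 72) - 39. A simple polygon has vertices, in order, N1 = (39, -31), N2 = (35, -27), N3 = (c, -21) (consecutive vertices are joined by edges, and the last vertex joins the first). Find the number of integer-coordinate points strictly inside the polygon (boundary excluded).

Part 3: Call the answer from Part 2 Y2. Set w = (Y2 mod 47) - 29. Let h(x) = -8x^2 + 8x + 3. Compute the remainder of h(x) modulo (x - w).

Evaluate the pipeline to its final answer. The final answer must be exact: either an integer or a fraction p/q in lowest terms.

-573

Part 1: remainder = value at the root: 8*(25)^4 - 3*(25)^3 + 7*(25)^2 - 7*(25)^1 - 4 = (3125000) + (-46875) + (4375) + (-175) + (-4) = 3082321; answer 3082321
Part 2: Y1 = 3082321; c = -38; cross terms: (39*-27 - 35*-31)=32, (35*-21 - -38*-27)=-1761, (-38*-31 - 39*-21)=1997; twice the area = |268| = 268; area = 134; boundary points = 4 + 1 + 1 = 6; strictly interior points = area - boundary/2 + 1 = 132; answer 132
Part 3: Y2 = 132; w = 9; remainder = value at the root: -8*(9)^2 + 8*(9)^1 + 3 = (-648) + (72) + (3) = -573; answer -573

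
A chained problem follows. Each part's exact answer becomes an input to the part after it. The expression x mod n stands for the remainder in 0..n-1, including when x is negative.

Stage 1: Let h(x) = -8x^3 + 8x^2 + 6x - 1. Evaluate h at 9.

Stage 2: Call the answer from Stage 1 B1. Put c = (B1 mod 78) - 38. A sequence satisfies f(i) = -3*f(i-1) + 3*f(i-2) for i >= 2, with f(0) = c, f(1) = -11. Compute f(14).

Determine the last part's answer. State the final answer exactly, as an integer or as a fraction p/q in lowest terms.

Stage 1: -8*(9)^3 + 8*(9)^2 + 6*(9)^1 - 1 = (-5832) + (648) + (54) + (-1) = -5131; answer -5131
Stage 2: B1 = -5131; c = -21; f(2) = -3*(-11) + 3*(-21) = -30; iterating: f(2)=-30, f(3)=57, f(4)=-261, f(5)=954, f(6)=-3645, f(7)=13797, f(8)=-52326, f(9)=198369, f(10)=-752085, f(11)=2851362, f(12)=-10810341, f(13)=40985109, f(14)=-155386350; answer -155386350

-155386350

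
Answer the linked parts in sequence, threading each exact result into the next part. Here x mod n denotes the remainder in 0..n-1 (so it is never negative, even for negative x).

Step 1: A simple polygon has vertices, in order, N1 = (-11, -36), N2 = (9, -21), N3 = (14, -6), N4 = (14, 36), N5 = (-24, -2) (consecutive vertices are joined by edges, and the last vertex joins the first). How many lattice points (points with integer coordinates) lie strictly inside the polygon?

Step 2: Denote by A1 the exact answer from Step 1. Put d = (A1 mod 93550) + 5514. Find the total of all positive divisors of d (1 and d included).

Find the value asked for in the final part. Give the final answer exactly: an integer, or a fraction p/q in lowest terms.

18720

Step 1: cross terms: (-11*-21 - 9*-36)=555, (9*-6 - 14*-21)=240, (14*36 - 14*-6)=588, (14*-2 - -24*36)=836, (-24*-36 - -11*-2)=842; twice the area = |3061| = 3061; area = 3061/2; boundary points = 5 + 5 + 42 + 38 + 1 = 91; strictly interior points = area - boundary/2 + 1 = 1486; answer 1486
Step 2: A1 = 1486; d = 7000; 7000 = 2^3 * 5^3 * 7; sigma = (1 + 2 + 4 + 8) * (1 + 5 + 25 + 125) * (1 + 7) = 15 * 156 * 8 = 18720; answer 18720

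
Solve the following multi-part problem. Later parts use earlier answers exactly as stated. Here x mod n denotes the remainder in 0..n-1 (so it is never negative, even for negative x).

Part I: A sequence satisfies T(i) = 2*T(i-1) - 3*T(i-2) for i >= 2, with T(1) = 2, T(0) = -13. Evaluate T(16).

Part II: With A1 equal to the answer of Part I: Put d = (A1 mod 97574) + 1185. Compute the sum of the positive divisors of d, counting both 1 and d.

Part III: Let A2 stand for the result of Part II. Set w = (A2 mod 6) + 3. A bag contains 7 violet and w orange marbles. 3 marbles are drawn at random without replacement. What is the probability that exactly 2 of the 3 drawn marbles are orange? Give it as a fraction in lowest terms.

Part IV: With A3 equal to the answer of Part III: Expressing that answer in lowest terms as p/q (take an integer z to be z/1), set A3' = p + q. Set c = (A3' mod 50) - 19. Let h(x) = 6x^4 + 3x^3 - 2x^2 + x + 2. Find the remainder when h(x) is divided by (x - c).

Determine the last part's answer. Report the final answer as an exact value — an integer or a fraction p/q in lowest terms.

Part I: T(2) = 2*(2) - 3*(-13) = 43; iterating: T(2)=43, T(3)=80, T(4)=31, T(5)=-178, T(6)=-449, T(7)=-364, T(8)=619, T(9)=2330, T(10)=2803, T(11)=-1384, T(12)=-11177, T(13)=-18202, T(14)=-2873, T(15)=48860, T(16)=106339; answer 106339
Part II: A1 = 106339; d = 9950; 9950 = 2 * 5^2 * 199; sigma = (1 + 2) * (1 + 5 + 25) * (1 + 199) = 3 * 31 * 200 = 18600; answer 18600
Part III: A2 = 18600; w = 3; total draws C(10,3) = 120; favorable C(3,2)*C(7,1) = 21; P = 7/40; answer 7/40
Part IV: A3 = 7/40; threaded value p + q = 47; c = 28; remainder = value at the root: 6*(28)^4 + 3*(28)^3 - 2*(28)^2 + 1*(28)^1 + 2 = (3687936) + (65856) + (-1568) + (28) + (2) = 3752254; answer 3752254

3752254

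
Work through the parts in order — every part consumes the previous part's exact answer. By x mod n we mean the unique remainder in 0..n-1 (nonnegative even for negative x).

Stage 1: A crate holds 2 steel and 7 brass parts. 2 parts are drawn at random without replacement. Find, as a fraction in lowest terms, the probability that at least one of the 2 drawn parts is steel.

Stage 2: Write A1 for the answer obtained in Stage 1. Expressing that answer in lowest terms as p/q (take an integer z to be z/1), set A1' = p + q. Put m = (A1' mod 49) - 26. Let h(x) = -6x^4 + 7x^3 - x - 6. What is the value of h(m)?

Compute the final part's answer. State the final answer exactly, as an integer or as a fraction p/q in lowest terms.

Stage 1: total draws C(9,2) = 36; complement C(7,2) = 21; favorable 36 - 21 = 15; P = 5/12; answer 5/12
Stage 2: A1 = 5/12; threaded value p + q = 17; m = -9; -6*(-9)^4 + 7*(-9)^3 - 1*(-9)^1 - 6 = (-39366) + (-5103) + (9) + (-6) = -44466; answer -44466

-44466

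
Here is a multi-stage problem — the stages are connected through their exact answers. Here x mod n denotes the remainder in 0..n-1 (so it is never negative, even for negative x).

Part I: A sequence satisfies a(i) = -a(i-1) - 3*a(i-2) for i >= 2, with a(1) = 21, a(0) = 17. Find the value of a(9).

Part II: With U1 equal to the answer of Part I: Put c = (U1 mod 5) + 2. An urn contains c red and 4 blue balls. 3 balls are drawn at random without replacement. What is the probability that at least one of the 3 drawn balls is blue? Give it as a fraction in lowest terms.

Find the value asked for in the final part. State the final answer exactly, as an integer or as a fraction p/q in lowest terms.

34/35

Part I: a(2) = -1*(21) - 3*(17) = -72; iterating: a(2)=-72, a(3)=9, a(4)=207, a(5)=-234, a(6)=-387, a(7)=1089, a(8)=72, a(9)=-3339; answer -3339
Part II: U1 = -3339; c = 3; total draws C(7,3) = 35; complement C(3,3) = 1; favorable 35 - 1 = 34; P = 34/35; answer 34/35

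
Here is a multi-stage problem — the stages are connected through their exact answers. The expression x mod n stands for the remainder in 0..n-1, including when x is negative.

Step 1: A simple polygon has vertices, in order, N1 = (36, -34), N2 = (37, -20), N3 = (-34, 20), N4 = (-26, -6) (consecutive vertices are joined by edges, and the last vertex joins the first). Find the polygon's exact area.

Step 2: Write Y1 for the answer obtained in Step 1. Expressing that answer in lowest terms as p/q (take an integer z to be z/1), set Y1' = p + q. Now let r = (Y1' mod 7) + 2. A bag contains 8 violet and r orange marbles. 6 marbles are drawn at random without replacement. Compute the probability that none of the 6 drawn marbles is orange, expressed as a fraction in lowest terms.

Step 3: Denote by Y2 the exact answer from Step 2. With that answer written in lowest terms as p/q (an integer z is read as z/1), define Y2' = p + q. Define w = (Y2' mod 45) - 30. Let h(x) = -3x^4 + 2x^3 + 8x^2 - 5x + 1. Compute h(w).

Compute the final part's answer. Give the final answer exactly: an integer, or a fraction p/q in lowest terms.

Step 1: cross terms: (36*-20 - 37*-34)=538, (37*20 - -34*-20)=60, (-34*-6 - -26*20)=724, (-26*-34 - 36*-6)=1100; twice the area = |2422| = 2422; area = 1211; answer 1211
Step 2: Y1 = 1211; threaded value p + q = 1212; r = 3; total draws C(11,6) = 462; favorable C(8,6) = 28; P = 2/33; answer 2/33
Step 3: Y2 = 2/33; threaded value p + q = 35; w = 5; -3*(5)^4 + 2*(5)^3 + 8*(5)^2 - 5*(5)^1 + 1 = (-1875) + (250) + (200) + (-25) + (1) = -1449; answer -1449

-1449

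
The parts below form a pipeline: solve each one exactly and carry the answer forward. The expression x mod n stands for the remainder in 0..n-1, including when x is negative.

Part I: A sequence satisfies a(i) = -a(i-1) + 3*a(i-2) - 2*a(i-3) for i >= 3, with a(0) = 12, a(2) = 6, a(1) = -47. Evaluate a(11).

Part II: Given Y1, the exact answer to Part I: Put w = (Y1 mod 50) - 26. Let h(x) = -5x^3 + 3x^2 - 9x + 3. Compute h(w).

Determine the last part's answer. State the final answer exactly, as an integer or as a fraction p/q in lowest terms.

-28347

Part I: a(3) = -1*(6) + 3*(-47) - 2*(12) = -171; iterating: a(3)=-171, a(4)=283, a(5)=-808, a(6)=1999, a(7)=-4989, a(8)=12602, a(9)=-31567, a(10)=79351, a(11)=-199256; answer -199256
Part II: Y1 = -199256; w = 18; -5*(18)^3 + 3*(18)^2 - 9*(18)^1 + 3 = (-29160) + (972) + (-162) + (3) = -28347; answer -28347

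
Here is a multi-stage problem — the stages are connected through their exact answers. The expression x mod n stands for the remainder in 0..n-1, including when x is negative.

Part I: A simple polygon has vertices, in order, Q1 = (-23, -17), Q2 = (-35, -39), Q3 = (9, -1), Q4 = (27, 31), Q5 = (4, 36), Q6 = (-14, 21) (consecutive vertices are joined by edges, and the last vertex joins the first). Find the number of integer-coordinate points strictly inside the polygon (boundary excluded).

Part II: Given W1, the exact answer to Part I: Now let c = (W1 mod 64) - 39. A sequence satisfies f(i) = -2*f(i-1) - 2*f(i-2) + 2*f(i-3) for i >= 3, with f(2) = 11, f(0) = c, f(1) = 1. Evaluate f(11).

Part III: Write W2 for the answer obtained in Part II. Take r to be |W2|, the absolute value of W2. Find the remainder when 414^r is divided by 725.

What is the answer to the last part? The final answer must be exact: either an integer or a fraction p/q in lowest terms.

516

Part I: cross terms: (-23*-39 - -35*-17)=302, (-35*-1 - 9*-39)=386, (9*31 - 27*-1)=306, (27*36 - 4*31)=848, (4*21 - -14*36)=588, (-14*-17 - -23*21)=721; twice the area = |3151| = 3151; area = 3151/2; boundary points = 2 + 2 + 2 + 1 + 3 + 1 = 11; strictly interior points = area - boundary/2 + 1 = 1571; answer 1571
Part II: W1 = 1571; c = -4; f(3) = -2*(11) - 2*(1) + 2*(-4) = -32; iterating: f(3)=-32, f(4)=44, f(5)=-2, f(6)=-148, f(7)=388, f(8)=-484, f(9)=-104, f(10)=1952, f(11)=-4664; answer -4664
Part III: W2 = -4664; r = 4664; squarings mod 725: 414^1=414, 414^2=296, 414^4=616, 414^8=281, 414^16=661, 414^32=471, 414^64=716, 414^128=81, 414^256=36, 414^512=571, 414^1024=516, 414^2048=181, 414^4096=136; 414^4664 = 414^8 * 414^16 * 414^32 * 414^512 * 414^4096 = 516 (mod 725); answer 516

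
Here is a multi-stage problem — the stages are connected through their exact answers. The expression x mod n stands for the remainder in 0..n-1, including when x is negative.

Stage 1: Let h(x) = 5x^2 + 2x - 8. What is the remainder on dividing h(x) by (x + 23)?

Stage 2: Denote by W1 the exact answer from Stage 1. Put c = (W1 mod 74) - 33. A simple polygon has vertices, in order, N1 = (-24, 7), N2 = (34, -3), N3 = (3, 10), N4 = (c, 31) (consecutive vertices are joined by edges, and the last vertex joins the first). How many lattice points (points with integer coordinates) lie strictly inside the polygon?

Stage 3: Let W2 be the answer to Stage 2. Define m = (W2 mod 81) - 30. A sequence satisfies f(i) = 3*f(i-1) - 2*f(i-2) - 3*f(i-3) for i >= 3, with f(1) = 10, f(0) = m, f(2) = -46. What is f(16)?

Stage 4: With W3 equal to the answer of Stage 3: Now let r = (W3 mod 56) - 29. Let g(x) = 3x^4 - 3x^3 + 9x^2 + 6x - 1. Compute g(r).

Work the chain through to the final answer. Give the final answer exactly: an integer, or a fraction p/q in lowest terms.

Stage 1: remainder = value at the root: 5*(-23)^2 + 2*(-23)^1 - 8 = (2645) + (-46) + (-8) = 2591; answer 2591
Stage 2: W1 = 2591; c = -32; cross terms: (-24*-3 - 34*7)=-166, (34*10 - 3*-3)=349, (3*31 - -32*10)=413, (-32*7 - -24*31)=520; twice the area = |1116| = 1116; area = 558; boundary points = 2 + 1 + 7 + 8 = 18; strictly interior points = area - boundary/2 + 1 = 550; answer 550
Stage 3: W2 = 550; m = 34; f(3) = 3*(-46) - 2*(10) - 3*(34) = -260; iterating: f(3)=-260, f(4)=-718, f(5)=-1496, f(6)=-2272, f(7)=-1670, f(8)=4022, f(9)=22222, f(10)=63632, f(11)=134386, f(12)=209228, f(13)=168016, f(14)=-317566, f(15)=-1916414, f(16)=-5618158; answer -5618158
Stage 4: W3 = -5618158; r = 13; 3*(13)^4 - 3*(13)^3 + 9*(13)^2 + 6*(13)^1 - 1 = (85683) + (-6591) + (1521) + (78) + (-1) = 80690; answer 80690

80690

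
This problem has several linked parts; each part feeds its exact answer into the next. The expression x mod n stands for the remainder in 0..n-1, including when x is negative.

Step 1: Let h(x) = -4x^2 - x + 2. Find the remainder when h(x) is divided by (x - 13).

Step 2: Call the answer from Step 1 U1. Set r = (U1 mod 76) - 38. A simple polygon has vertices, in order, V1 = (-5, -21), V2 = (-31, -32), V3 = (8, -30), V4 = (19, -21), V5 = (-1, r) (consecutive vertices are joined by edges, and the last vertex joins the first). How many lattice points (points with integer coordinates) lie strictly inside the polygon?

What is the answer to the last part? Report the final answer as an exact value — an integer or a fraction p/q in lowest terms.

964

Step 1: remainder = value at the root: -4*(13)^2 - 1*(13)^1 + 2 = (-676) + (-13) + (2) = -687; answer -687
Step 2: U1 = -687; r = 35; cross terms: (-5*-32 - -31*-21)=-491, (-31*-30 - 8*-32)=1186, (8*-21 - 19*-30)=402, (19*35 - -1*-21)=644, (-1*-21 - -5*35)=196; twice the area = |1937| = 1937; area = 1937/2; boundary points = 1 + 1 + 1 + 4 + 4 = 11; strictly interior points = area - boundary/2 + 1 = 964; answer 964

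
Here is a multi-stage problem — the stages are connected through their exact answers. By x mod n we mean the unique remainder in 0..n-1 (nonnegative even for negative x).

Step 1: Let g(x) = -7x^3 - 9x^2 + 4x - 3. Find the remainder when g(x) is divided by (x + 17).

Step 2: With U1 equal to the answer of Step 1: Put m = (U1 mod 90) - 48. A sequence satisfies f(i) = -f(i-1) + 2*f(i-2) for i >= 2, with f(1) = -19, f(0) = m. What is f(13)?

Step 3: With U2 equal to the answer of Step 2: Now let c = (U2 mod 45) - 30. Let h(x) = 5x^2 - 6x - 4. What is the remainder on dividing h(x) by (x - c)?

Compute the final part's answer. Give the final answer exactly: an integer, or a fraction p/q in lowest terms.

Step 1: remainder = value at the root: -7*(-17)^3 - 9*(-17)^2 + 4*(-17)^1 - 3 = (34391) + (-2601) + (-68) + (-3) = 31719; answer 31719
Step 2: U1 = 31719; m = -9; f(2) = -1*(-19) + 2*(-9) = 1; iterating: f(2)=1, f(3)=-39, f(4)=41, f(5)=-119, f(6)=201, f(7)=-439, f(8)=841, f(9)=-1719, f(10)=3401, f(11)=-6839, f(12)=13641, f(13)=-27319; answer -27319
Step 3: U2 = -27319; c = 11; remainder = value at the root: 5*(11)^2 - 6*(11)^1 - 4 = (605) + (-66) + (-4) = 535; answer 535

535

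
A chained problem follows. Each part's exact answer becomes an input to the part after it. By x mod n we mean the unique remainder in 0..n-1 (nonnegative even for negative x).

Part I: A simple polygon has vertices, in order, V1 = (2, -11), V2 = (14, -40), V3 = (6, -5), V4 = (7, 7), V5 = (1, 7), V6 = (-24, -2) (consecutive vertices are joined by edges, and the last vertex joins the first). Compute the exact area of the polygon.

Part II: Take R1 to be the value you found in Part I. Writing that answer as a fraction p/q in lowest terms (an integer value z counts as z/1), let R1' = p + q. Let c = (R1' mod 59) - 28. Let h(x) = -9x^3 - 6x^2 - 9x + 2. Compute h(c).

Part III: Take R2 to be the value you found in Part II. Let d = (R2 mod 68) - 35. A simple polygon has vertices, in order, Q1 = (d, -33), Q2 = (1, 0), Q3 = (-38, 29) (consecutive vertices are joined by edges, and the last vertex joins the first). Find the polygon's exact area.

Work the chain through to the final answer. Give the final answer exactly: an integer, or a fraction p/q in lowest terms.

Part I: cross terms: (2*-40 - 14*-11)=74, (14*-5 - 6*-40)=170, (6*7 - 7*-5)=77, (7*7 - 1*7)=42, (1*-2 - -24*7)=166, (-24*-11 - 2*-2)=268; twice the area = |797| = 797; area = 797/2; answer 797/2
Part II: R1 = 797/2; threaded value p + q = 799; c = 4; -9*(4)^3 - 6*(4)^2 - 9*(4)^1 + 2 = (-576) + (-96) + (-36) + (2) = -706; answer -706
Part III: R2 = -706; d = 7; cross terms: (7*0 - 1*-33)=33, (1*29 - -38*0)=29, (-38*-33 - 7*29)=1051; twice the area = |1113| = 1113; area = 1113/2; answer 1113/2

1113/2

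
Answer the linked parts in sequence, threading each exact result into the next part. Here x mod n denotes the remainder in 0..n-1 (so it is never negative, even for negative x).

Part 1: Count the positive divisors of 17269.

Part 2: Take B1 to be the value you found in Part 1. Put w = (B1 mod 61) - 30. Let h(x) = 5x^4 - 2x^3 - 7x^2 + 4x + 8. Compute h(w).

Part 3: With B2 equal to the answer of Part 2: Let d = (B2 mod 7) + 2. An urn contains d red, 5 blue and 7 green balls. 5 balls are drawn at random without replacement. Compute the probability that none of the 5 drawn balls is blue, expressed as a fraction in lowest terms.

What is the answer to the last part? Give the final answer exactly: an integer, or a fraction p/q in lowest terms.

198/1547

Part 1: 17269 = 7 * 2467; number of divisors = (1+1) * (1+1) = 4; answer 4
Part 2: B1 = 4; w = -26; 5*(-26)^4 - 2*(-26)^3 - 7*(-26)^2 + 4*(-26)^1 + 8 = (2284880) + (35152) + (-4732) + (-104) + (8) = 2315204; answer 2315204
Part 3: B2 = 2315204; d = 5; total draws C(17,5) = 6188; favorable C(12,5) = 792; P = 198/1547; answer 198/1547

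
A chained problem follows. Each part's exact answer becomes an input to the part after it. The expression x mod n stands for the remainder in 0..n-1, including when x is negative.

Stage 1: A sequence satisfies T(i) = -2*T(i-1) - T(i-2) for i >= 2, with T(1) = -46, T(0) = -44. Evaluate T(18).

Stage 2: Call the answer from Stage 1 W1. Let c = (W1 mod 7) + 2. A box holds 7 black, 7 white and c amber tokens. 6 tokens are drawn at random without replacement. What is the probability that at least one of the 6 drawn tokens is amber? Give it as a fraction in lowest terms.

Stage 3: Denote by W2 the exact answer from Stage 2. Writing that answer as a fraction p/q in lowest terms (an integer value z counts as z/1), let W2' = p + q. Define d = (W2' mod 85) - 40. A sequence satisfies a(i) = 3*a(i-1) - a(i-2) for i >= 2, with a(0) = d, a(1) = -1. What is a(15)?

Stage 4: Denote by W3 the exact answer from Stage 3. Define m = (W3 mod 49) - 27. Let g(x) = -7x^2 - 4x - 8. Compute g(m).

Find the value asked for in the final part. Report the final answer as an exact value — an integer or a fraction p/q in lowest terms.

-539

Stage 1: T(2) = -2*(-46) - 1*(-44) = 136; iterating: T(2)=136, T(3)=-226, T(4)=316, T(5)=-406, T(6)=496, T(7)=-586, T(8)=676, T(9)=-766, T(10)=856, T(11)=-946, T(12)=1036, T(13)=-1126, T(14)=1216, T(15)=-1306, T(16)=1396, T(17)=-1486, T(18)=1576; answer 1576
Stage 2: W1 = 1576; c = 3; total draws C(17,6) = 12376; complement C(14,6) = 3003; favorable 12376 - 3003 = 9373; P = 103/136; answer 103/136
Stage 3: W2 = 103/136; threaded value p + q = 239; d = 29; a(2) = 3*(-1) - 1*(29) = -32; iterating: a(2)=-32, a(3)=-95, a(4)=-253, a(5)=-664, a(6)=-1739, a(7)=-4553, a(8)=-11920, a(9)=-31207, a(10)=-81701, a(11)=-213896, a(12)=-559987, a(13)=-1466065, a(14)=-3838208, a(15)=-10048559; answer -10048559
Stage 4: W3 = -10048559; m = -9; -7*(-9)^2 - 4*(-9)^1 - 8 = (-567) + (36) + (-8) = -539; answer -539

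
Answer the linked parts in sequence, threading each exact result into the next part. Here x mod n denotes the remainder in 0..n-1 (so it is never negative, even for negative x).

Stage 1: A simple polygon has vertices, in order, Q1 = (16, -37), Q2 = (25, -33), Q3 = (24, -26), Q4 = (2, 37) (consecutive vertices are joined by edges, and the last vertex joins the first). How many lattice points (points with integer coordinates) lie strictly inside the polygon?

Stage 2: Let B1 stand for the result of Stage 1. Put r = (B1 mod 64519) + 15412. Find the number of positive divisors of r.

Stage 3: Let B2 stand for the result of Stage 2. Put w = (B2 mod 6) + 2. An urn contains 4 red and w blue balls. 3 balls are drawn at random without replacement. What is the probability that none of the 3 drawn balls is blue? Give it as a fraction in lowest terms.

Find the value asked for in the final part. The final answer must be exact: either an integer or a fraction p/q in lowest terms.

Stage 1: cross terms: (16*-33 - 25*-37)=397, (25*-26 - 24*-33)=142, (24*37 - 2*-26)=940, (2*-37 - 16*37)=-666; twice the area = |813| = 813; area = 813/2; boundary points = 1 + 1 + 1 + 2 = 5; strictly interior points = area - boundary/2 + 1 = 405; answer 405
Stage 2: B1 = 405; r = 15817; 15817 is prime, so its only divisors are 1 and 15817; count = 2; answer 2
Stage 3: B2 = 2; w = 4; total draws C(8,3) = 56; favorable C(4,3) = 4; P = 1/14; answer 1/14

1/14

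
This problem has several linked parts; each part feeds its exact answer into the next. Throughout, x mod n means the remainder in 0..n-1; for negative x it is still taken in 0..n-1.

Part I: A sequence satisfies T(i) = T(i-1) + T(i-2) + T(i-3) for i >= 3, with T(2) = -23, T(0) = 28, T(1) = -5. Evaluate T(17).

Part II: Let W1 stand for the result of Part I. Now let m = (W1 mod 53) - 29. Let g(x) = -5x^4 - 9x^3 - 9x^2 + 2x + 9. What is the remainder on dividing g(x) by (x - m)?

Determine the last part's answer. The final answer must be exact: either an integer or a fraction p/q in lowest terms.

Part I: T(3) = 1*(-23) + 1*(-5) + 1*(28) = 0; iterating: T(3)=0, T(4)=-28, T(5)=-51, T(6)=-79, T(7)=-158, T(8)=-288, T(9)=-525, T(10)=-971, T(11)=-1784, T(12)=-3280, T(13)=-6035, T(14)=-11099, T(15)=-20414, T(16)=-37548, T(17)=-69061; answer -69061
Part II: W1 = -69061; m = 22; remainder = value at the root: -5*(22)^4 - 9*(22)^3 - 9*(22)^2 + 2*(22)^1 + 9 = (-1171280) + (-95832) + (-4356) + (44) + (9) = -1271415; answer -1271415

-1271415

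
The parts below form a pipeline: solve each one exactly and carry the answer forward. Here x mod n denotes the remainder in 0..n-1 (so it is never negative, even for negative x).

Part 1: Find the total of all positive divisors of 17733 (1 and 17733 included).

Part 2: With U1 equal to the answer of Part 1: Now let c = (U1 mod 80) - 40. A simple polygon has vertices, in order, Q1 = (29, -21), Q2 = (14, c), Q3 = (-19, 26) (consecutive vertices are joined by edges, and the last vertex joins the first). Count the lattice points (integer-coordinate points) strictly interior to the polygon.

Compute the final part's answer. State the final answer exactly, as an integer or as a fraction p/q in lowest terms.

Part 1: 17733 = 3 * 23 * 257; sigma = (1 + 3) * (1 + 23) * (1 + 257) = 4 * 24 * 258 = 24768; answer 24768
Part 2: U1 = 24768; c = 8; cross terms: (29*8 - 14*-21)=526, (14*26 - -19*8)=516, (-19*-21 - 29*26)=-355; twice the area = |687| = 687; area = 687/2; boundary points = 1 + 3 + 1 = 5; strictly interior points = area - boundary/2 + 1 = 342; answer 342

342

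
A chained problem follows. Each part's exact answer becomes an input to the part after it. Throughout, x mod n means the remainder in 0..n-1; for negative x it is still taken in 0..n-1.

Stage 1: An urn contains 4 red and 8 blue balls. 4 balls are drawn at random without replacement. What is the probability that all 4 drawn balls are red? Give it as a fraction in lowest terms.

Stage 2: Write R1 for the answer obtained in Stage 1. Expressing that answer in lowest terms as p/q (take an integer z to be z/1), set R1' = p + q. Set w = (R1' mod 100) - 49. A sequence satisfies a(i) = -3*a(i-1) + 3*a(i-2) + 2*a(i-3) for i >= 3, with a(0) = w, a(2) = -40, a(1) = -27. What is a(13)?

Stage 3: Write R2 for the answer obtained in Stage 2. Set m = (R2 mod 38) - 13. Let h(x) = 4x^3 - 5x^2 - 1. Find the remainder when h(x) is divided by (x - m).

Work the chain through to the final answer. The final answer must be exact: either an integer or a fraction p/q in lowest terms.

40171

Stage 1: total draws C(12,4) = 495; favorable C(4,4) = 1; P = 1/495; answer 1/495
Stage 2: R1 = 1/495; threaded value p + q = 496; w = 47; a(3) = -3*(-40) + 3*(-27) + 2*(47) = 133; iterating: a(3)=133, a(4)=-573, a(5)=2038, a(6)=-7567, a(7)=27669, a(8)=-101632, a(9)=372769, a(10)=-1367865, a(11)=5018638, a(12)=-18413971, a(13)=67562097; answer 67562097
Stage 3: R2 = 67562097; m = 22; remainder = value at the root: 4*(22)^3 - 5*(22)^2 - 1 = (42592) + (-2420) + (-1) = 40171; answer 40171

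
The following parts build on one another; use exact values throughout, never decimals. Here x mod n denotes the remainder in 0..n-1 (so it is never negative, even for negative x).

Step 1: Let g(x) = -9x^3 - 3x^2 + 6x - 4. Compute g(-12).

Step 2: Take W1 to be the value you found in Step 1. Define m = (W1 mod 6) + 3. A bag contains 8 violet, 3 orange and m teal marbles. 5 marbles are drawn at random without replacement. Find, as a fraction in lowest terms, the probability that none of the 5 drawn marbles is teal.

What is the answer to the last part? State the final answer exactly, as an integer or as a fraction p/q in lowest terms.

Step 1: -9*(-12)^3 - 3*(-12)^2 + 6*(-12)^1 - 4 = (15552) + (-432) + (-72) + (-4) = 15044; answer 15044
Step 2: W1 = 15044; m = 5; total draws C(16,5) = 4368; favorable C(11,5) = 462; P = 11/104; answer 11/104

11/104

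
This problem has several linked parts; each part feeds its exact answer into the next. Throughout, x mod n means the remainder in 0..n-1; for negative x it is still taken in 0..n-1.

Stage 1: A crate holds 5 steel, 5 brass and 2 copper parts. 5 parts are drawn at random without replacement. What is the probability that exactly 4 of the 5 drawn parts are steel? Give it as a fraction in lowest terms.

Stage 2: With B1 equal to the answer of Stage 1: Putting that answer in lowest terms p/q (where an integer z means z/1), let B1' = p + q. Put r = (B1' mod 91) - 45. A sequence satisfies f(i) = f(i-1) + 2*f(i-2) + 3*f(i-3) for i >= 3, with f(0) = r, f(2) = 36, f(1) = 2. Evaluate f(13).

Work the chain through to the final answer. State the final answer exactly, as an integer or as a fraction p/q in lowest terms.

-59812

Stage 1: total draws C(12,5) = 792; favorable C(5,4)*C(7,1) = 35; P = 35/792; answer 35/792
Stage 2: B1 = 35/792; threaded value p + q = 827; r = -37; f(3) = 1*(36) + 2*(2) + 3*(-37) = -71; iterating: f(3)=-71, f(4)=7, f(5)=-27, f(6)=-226, f(7)=-259, f(8)=-792, f(9)=-1988, f(10)=-4349, f(11)=-10701, f(12)=-25363, f(13)=-59812; answer -59812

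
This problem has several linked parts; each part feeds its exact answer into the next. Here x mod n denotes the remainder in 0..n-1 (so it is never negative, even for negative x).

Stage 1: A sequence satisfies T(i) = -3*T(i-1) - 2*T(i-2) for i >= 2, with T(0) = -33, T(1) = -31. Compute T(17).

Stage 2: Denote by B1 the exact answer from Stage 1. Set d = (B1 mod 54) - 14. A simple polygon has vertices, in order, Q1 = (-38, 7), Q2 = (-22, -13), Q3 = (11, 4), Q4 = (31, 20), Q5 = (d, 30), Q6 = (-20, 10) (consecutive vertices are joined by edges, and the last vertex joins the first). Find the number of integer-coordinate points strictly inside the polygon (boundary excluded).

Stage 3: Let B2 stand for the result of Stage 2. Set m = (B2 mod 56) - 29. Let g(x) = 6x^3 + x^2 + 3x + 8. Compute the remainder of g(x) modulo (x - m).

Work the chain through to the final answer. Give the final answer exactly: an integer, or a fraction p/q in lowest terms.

Stage 1: T(2) = -3*(-31) - 2*(-33) = 159; iterating: T(2)=159, T(3)=-415, T(4)=927, T(5)=-1951, T(6)=3999, T(7)=-8095, T(8)=16287, T(9)=-32671, T(10)=65439, T(11)=-130975, T(12)=262047, T(13)=-524191, T(14)=1048479, T(15)=-2097055, T(16)=4194207, T(17)=-8388511; answer -8388511
Stage 2: B1 = -8388511; d = -3; cross terms: (-38*-13 - -22*7)=648, (-22*4 - 11*-13)=55, (11*20 - 31*4)=96, (31*30 - -3*20)=990, (-3*10 - -20*30)=570, (-20*7 - -38*10)=240; twice the area = |2599| = 2599; area = 2599/2; boundary points = 4 + 1 + 4 + 2 + 1 + 3 = 15; strictly interior points = area - boundary/2 + 1 = 1293; answer 1293
Stage 3: B2 = 1293; m = -24; remainder = value at the root: 6*(-24)^3 + 1*(-24)^2 + 3*(-24)^1 + 8 = (-82944) + (576) + (-72) + (8) = -82432; answer -82432

-82432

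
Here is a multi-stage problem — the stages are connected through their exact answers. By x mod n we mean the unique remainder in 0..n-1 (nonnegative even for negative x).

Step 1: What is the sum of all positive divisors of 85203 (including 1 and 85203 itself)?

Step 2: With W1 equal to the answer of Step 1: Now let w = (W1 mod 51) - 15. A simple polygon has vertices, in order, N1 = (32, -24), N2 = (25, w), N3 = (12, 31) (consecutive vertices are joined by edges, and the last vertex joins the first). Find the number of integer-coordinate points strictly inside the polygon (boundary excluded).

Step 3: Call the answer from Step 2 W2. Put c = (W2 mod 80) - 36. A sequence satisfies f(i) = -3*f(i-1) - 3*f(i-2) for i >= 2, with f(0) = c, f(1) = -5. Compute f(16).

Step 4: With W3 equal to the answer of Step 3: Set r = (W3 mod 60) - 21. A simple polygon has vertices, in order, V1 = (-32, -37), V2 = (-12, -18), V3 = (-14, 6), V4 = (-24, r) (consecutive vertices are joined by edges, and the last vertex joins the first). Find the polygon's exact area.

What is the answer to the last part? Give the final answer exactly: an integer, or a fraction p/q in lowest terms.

Step 1: 85203 = 3^2 * 9467; sigma = (1 + 3 + 9) * (1 + 9467) = 13 * 9468 = 123084; answer 123084
Step 2: W1 = 123084; w = 6; cross terms: (32*6 - 25*-24)=792, (25*31 - 12*6)=703, (12*-24 - 32*31)=-1280; twice the area = |215| = 215; area = 215/2; boundary points = 1 + 1 + 5 = 7; strictly interior points = area - boundary/2 + 1 = 105; answer 105
Step 3: W2 = 105; c = -11; f(2) = -3*(-5) - 3*(-11) = 48; iterating: f(2)=48, f(3)=-129, f(4)=243, f(5)=-342, f(6)=297, f(7)=135, f(8)=-1296, f(9)=3483, f(10)=-6561, f(11)=9234, f(12)=-8019, f(13)=-3645, f(14)=34992, f(15)=-94041, f(16)=177147; answer 177147
Step 4: W3 = 177147; r = 6; cross terms: (-32*-18 - -12*-37)=132, (-12*6 - -14*-18)=-324, (-14*6 - -24*6)=60, (-24*-37 - -32*6)=1080; twice the area = |948| = 948; area = 474; answer 474

474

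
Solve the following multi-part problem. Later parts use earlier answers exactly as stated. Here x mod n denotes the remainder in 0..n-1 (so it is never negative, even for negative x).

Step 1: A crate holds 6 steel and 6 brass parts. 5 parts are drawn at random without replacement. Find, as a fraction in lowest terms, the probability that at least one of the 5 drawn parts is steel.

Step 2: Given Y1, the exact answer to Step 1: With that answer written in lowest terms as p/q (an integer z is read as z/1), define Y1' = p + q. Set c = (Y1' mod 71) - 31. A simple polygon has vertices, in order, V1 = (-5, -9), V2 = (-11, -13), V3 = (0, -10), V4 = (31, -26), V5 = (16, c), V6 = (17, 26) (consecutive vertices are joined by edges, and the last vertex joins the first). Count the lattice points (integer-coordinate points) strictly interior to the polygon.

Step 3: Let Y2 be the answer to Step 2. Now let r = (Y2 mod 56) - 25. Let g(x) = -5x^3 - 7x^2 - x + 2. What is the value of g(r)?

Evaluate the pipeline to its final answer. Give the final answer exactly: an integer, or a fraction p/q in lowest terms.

Step 1: total draws C(12,5) = 792; complement C(6,5) = 6; favorable 792 - 6 = 786; P = 131/132; answer 131/132
Step 2: Y1 = 131/132; threaded value p + q = 263; c = 19; cross terms: (-5*-13 - -11*-9)=-34, (-11*-10 - 0*-13)=110, (0*-26 - 31*-10)=310, (31*19 - 16*-26)=1005, (16*26 - 17*19)=93, (17*-9 - -5*26)=-23; twice the area = |1461| = 1461; area = 1461/2; boundary points = 2 + 1 + 1 + 15 + 1 + 1 = 21; strictly interior points = area - boundary/2 + 1 = 721; answer 721
Step 3: Y2 = 721; r = 24; -5*(24)^3 - 7*(24)^2 - 1*(24)^1 + 2 = (-69120) + (-4032) + (-24) + (2) = -73174; answer -73174

-73174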